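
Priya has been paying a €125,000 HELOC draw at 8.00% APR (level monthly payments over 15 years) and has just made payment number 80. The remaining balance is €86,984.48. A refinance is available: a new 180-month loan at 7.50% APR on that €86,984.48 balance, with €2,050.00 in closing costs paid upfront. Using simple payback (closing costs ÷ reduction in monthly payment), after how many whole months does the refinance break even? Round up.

Current payment = 125,000 × 8%/12 / (1 − (1+0.0066667)^−180) = €1,194.57.
Refinanced payment = 86,984.48 × 0.0062500 / (1 − (1+0.0062500)^−180) = €806.36.
Monthly savings = €1,194.57 − €806.36 = €388.21.
Break-even = €2,050.00 / €388.21 = 5.28 → 6 months.

6 months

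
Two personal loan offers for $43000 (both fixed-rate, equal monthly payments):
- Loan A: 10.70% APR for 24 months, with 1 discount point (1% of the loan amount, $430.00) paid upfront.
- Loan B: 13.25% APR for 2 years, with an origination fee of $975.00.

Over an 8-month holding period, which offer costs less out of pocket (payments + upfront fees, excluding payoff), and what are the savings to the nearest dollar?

Loan A: monthly rate = 10.7%/12 = 0.0089167; payment = 43,000 × 0.0089167 / (1 − (1+0.0089167)^−24) = $1,998.15.
Loan B: at 13.25% the monthly rate is 0.0110417, so the payment is 43,000 × 0.0110417 / (1 − 1.0110417^−24) = $2,049.35.
Over 8 months: Loan A costs 8 × $1,998.15 + $430.00 = $16,415.20; Loan B costs 8 × $2,049.35 + $975.00 = $17,369.80.
Loan A is cheaper by $17,369.80 − $16,415.20 = $954.60.

Loan A by $955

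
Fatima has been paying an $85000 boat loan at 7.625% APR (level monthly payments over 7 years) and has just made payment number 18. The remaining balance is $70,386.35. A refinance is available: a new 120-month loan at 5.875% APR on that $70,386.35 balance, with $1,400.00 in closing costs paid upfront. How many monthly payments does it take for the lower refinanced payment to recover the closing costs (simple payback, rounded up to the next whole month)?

3 months

Current payment = 85,000 × 7.625%/12 / (1 − (1+0.0063542)^−84) = $1,309.00.
Refinanced payment = 70,386.35 × 0.0048958 / (1 − (1+0.0048958)^−120) = $777.02.
Monthly savings = $1,309.00 − $777.02 = $531.98.
Break-even = $1,400.00 / $531.98 = 2.63 → 3 months.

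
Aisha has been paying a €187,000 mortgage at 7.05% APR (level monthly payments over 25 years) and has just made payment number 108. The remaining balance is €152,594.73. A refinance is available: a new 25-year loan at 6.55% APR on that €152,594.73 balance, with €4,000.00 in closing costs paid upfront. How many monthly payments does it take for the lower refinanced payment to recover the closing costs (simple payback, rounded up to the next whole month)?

14 months

Current payment = 187,000 × 7.05%/12 / (1 − (1+0.0058750)^−300) = €1,327.65.
Refinanced payment = 152,594.73 × 0.0054583 / (1 − (1+0.0054583)^−300) = €1,035.10.
Monthly savings = €1,327.65 − €1,035.10 = €292.55.
Break-even = €4,000.00 / €292.55 = 13.67 → 14 months.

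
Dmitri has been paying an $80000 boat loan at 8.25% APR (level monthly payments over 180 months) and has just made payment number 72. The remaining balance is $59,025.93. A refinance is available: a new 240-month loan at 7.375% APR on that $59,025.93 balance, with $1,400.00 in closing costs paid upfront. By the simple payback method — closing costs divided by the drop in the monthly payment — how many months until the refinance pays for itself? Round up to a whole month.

Current payment = 80,000 × 8.25%/12 / (1 − (1+0.0068750)^−180) = $776.11.
Refinanced payment = 59,025.93 × 0.0061458 / (1 − (1+0.0061458)^−240) = $471.01.
Monthly savings = $776.11 − $471.01 = $305.10.
Break-even = $1,400.00 / $305.10 = 4.59 → 5 months.

5 months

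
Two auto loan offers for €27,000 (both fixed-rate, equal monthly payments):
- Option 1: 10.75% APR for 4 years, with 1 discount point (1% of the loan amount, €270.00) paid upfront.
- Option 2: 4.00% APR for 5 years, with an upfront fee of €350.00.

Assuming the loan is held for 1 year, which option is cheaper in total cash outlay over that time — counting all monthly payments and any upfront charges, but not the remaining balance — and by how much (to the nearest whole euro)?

Option 2 by €2,288

Option 1: at 10.75% the monthly rate is 0.0089583, so the payment is 27,000 × 0.0089583 / (1 − 1.0089583^−48) = €694.56.
Option 2: monthly rate = 4%/12 = 0.0033333; payment = 27,000 × 0.0033333 / (1 − (1+0.0033333)^−60) = €497.25.
Over 12 months: Option 1 costs 12 × €694.56 + €270.00 = €8,604.72; Option 2 costs 12 × €497.25 + €350.00 = €6,317.00.
Option 2 is cheaper by €8,604.72 − €6,317.00 = €2,287.72.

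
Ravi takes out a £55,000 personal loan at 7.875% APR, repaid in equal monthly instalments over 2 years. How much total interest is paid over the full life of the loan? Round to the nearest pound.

£4,625

At 7.875% the monthly rate is 0.0065625, so the payment is 55,000 × 0.0065625 / (1 − 1.0065625^−24) = £2,484.37.
Total paid = 24 × £2,484.37 = £59,624.88; interest = £59,624.88 − £55,000 = £4,624.88.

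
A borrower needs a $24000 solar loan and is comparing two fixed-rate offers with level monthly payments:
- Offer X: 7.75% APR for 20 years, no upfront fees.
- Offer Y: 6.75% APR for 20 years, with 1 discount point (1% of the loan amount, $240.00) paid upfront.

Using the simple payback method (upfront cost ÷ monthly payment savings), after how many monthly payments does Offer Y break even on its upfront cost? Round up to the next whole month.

Offer X: at 7.75% the monthly rate is 0.0064583, so the payment is 24,000 × 0.0064583 / (1 − 1.0064583^−240) = $197.03.
Offer Y: monthly rate = 6.75%/12 = 0.0056250; payment = 24,000 × 0.0056250 / (1 − (1+0.0056250)^−240) = $182.49.
Monthly savings = $197.03 − $182.49 = $14.54.
Break-even = $240.00 / $14.54 = 16.51 → 17 months.

17 months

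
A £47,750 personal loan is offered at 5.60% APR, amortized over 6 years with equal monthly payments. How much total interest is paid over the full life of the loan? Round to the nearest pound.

£8,581

Monthly rate = 5.6%/12 = 0.0046667; payment = 47,750 × 0.0046667 / (1 − (1+0.0046667)^−72) = £782.37.
Total paid = 72 × £782.37 = £56,330.64; interest = £56,330.64 − £47,750 = £8,580.64.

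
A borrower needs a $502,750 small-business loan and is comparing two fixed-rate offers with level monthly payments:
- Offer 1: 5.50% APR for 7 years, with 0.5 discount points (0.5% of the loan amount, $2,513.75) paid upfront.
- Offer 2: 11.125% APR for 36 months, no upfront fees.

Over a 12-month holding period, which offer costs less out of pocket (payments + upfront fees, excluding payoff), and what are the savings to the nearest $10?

Offer 1 by $108,660

Offer 1: at 5.50% the monthly rate is 0.0045833, so the payment is 502,750 × 0.0045833 / (1 − 1.0045833^−84) = $7,224.54.
Offer 2: monthly rate = 11.125%/12 = 0.0092708; payment = 502,750 × 0.0092708 / (1 − (1+0.0092708)^−36) = $16,489.17.
Over 12 months: Offer 1 costs 12 × $7,224.54 + $2,513.75 = $89,208.23; Offer 2 costs 12 × $16,489.17 = $197,870.04.
Offer 1 is cheaper by $197,870.04 − $89,208.23 = $108,661.81.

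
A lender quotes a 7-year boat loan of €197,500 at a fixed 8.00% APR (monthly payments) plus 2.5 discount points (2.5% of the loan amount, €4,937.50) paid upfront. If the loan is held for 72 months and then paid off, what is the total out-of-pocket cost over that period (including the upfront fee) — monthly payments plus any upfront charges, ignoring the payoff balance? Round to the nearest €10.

Monthly rate = 8%/12 = 0.0066667; payment = 197,500 × 0.0066667 / (1 − (1+0.0066667)^−84) = €3,078.28.
Total outlay = 72 × €3,078.28 + €4,937.50 = €226,573.66.

€226,570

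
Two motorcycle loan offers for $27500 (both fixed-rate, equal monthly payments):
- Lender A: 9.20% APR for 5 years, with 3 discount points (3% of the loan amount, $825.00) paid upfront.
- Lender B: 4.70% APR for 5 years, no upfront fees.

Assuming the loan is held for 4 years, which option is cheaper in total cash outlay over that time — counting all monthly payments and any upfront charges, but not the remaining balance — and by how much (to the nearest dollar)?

Lender A: monthly rate = 9.2%/12 = 0.0076667; payment = 27,500 × 0.0076667 / (1 − (1+0.0076667)^−60) = $573.53.
Lender B: at 4.70% the monthly rate is 0.0039167, so the payment is 27,500 × 0.0039167 / (1 − 1.0039167^−60) = $515.19.
Over 48 months: Lender A costs 48 × $573.53 + $825.00 = $28,354.44; Lender B costs 48 × $515.19 = $24,729.12.
Lender B is cheaper by $28,354.44 − $24,729.12 = $3,625.32.

Lender B by $3,625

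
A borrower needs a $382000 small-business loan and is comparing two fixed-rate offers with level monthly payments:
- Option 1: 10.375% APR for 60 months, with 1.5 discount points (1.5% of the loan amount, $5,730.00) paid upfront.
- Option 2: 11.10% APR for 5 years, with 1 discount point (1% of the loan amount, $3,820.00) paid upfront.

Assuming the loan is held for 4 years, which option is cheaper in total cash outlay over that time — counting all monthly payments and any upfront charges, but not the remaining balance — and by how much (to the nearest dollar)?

Option 1: monthly rate = 10.375%/12 = 0.0086458; payment = 382,000 × 0.0086458 / (1 − (1+0.0086458)^−60) = $8,187.04.
Option 2: at 11.10% the monthly rate is 0.0092500, so the payment is 382,000 × 0.0092500 / (1 − 1.0092500^−60) = $8,324.67.
Over 48 months: Option 1 costs 48 × $8,187.04 + $5,730.00 = $398,707.92; Option 2 costs 48 × $8,324.67 + $3,820.00 = $403,404.16.
Option 1 is cheaper by $403,404.16 − $398,707.92 = $4,696.24.

Option 1 by $4,696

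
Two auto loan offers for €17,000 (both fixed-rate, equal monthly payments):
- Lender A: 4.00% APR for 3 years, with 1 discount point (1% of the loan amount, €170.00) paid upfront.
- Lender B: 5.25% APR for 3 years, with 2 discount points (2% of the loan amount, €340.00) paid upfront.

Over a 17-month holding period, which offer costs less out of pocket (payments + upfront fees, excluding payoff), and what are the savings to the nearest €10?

Lender A by €330

Lender A: monthly rate = 4%/12 = 0.0033333; payment = 17,000 × 0.0033333 / (1 − (1+0.0033333)^−36) = €501.91.
Lender B: monthly rate = 5.25%/12 = 0.0043750; payment = 17,000 × 0.0043750 / (1 − (1+0.0043750)^−36) = €511.42.
Over 17 months: Lender A costs 17 × €501.91 + €170.00 = €8,702.47; Lender B costs 17 × €511.42 + €340.00 = €9,034.14.
Lender A is cheaper by €9,034.14 − €8,702.47 = €331.67.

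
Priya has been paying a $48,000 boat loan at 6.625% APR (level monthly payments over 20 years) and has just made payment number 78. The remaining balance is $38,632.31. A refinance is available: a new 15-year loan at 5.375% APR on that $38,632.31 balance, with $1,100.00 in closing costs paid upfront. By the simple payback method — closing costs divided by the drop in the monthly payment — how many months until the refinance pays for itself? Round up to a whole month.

23 months

Current payment = 48,000 × 6.625%/12 / (1 − (1+0.0055208)^−240) = $361.42.
Refinanced payment = 38,632.31 × 0.0044792 / (1 − (1+0.0044792)^−180) = $313.10.
Monthly savings = $361.42 − $313.10 = $48.32.
Break-even = $1,100.00 / $48.32 = 22.76 → 23 months.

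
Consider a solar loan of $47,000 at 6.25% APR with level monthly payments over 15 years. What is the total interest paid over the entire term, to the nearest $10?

$25,540

Monthly rate = 6.25%/12 = 0.0052083; payment = 47,000 × 0.0052083 / (1 − (1+0.0052083)^−180) = $402.99.
Total paid = 180 × $402.99 = $72,538.20; interest = $72,538.20 − $47,000 = $25,538.20.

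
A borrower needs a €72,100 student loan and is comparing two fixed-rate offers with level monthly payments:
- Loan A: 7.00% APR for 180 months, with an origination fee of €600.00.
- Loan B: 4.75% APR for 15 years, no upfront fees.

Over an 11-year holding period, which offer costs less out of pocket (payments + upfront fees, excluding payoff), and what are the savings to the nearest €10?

Loan A: monthly rate = 7%/12 = 0.0058333; payment = 72,100 × 0.0058333 / (1 − (1+0.0058333)^−180) = €648.06.
Loan B: monthly rate = 4.75%/12 = 0.0039583; payment = 72,100 × 0.0039583 / (1 − (1+0.0039583)^−180) = €560.82.
Over 132 months: Loan A costs 132 × €648.06 + €600.00 = €86,143.92; Loan B costs 132 × €560.82 = €74,028.24.
Loan B is cheaper by €86,143.92 − €74,028.24 = €12,115.68.

Loan B by €12,120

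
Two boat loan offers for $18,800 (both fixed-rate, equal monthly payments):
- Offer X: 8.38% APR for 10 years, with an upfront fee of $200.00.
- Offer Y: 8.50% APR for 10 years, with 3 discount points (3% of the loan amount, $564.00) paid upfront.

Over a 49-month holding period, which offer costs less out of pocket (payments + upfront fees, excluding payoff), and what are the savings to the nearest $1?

Offer X by $423

Offer X: at 8.38% the monthly rate is 0.0069833, so the payment is 18,800 × 0.0069833 / (1 − 1.0069833^−120) = $231.89.
Offer Y: monthly rate = 8.5%/12 = 0.0070833; payment = 18,800 × 0.0070833 / (1 − (1+0.0070833)^−120) = $233.09.
Over 49 months: Offer X costs 49 × $231.89 + $200.00 = $11,562.61; Offer Y costs 49 × $233.09 + $564.00 = $11,985.41.
Offer X is cheaper by $11,985.41 − $11,562.61 = $422.80.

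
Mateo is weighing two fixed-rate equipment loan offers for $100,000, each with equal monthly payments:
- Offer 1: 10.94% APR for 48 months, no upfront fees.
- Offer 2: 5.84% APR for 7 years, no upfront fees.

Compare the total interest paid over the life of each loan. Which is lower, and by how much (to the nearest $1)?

Offer 1: monthly rate = 10.94%/12 = 0.0091167; payment = 100,000 × 0.0091167 / (1 − (1+0.0091167)^−48) = $2,581.64.
Total interest on Offer 1 = 48 × $2,581.64 − $100,000 = $23,918.72.
Offer 2: monthly rate = 5.84%/12 = 0.0048667; payment = 100,000 × 0.0048667 / (1 − (1+0.0048667)^−84) = $1,453.20.
Total interest on Offer 2 = 84 × $1,453.20 − $100,000 = $22,068.80.
Offer 2 is lower by $1,849.92.

Offer 2 by $1,850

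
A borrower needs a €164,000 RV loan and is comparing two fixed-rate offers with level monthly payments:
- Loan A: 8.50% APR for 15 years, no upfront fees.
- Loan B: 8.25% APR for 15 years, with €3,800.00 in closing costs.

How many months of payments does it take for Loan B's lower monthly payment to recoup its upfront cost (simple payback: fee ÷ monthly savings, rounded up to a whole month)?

159 months

Loan A: monthly rate = 8.5%/12 = 0.0070833; payment = 164,000 × 0.0070833 / (1 − (1+0.0070833)^−180) = €1,614.97.
Loan B: monthly rate = 8.25%/12 = 0.0068750; payment = 164,000 × 0.0068750 / (1 − (1+0.0068750)^−180) = €1,591.03.
Monthly savings = €1,614.97 − €1,591.03 = €23.94.
Break-even = €3,800.00 / €23.94 = 158.73 → 159 months.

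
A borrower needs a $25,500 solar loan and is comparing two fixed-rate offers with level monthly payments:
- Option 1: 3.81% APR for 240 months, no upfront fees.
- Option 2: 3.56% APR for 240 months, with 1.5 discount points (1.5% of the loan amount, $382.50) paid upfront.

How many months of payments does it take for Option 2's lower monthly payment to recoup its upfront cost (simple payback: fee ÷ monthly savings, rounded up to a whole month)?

Option 1: at 3.81% the monthly rate is 0.0031750, so the payment is 25,500 × 0.0031750 / (1 − 1.0031750^−240) = $151.98.
Option 2: monthly rate = 3.56%/12 = 0.0029667; payment = 25,500 × 0.0029667 / (1 − (1+0.0029667)^−240) = $148.68.
Monthly savings = $151.98 − $148.68 = $3.30.
Break-even = $382.50 / $3.30 = 115.91 → 116 months.

116 months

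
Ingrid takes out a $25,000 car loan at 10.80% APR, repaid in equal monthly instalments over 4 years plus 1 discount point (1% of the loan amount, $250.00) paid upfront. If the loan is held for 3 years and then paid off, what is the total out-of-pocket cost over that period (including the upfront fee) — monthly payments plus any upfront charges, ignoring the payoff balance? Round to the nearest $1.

At 10.80% the monthly rate is 0.0090000, so the payment is 25,000 × 0.0090000 / (1 − 1.0090000^−48) = $643.71.
Total outlay = 36 × $643.71 + $250.00 = $23,423.56.

$23,424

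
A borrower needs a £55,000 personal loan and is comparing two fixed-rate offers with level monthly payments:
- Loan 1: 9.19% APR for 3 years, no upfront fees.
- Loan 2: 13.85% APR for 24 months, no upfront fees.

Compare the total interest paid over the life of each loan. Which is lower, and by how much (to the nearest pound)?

Loan 1: at 9.19% the monthly rate is 0.0076583, so the payment is 55,000 × 0.0076583 / (1 − 1.0076583^−36) = £1,753.85.
Total interest on Loan 1 = 36 × £1,753.85 − £55,000 = £8,138.60.
Loan 2: monthly rate = 13.85%/12 = 0.0115417; payment = 55,000 × 0.0115417 / (1 − (1+0.0115417)^−24) = £2,636.81.
Total interest on Loan 2 = 24 × £2,636.81 − £55,000 = £8,283.44.
Loan 1 is lower by £144.84.

Loan 1 by £145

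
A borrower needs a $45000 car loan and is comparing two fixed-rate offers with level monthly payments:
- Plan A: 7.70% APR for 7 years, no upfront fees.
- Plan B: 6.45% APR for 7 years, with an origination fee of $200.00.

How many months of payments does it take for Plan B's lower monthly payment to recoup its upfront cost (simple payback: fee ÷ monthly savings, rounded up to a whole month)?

8 months

Plan A: monthly rate = 7.7%/12 = 0.0064167; payment = 45,000 × 0.0064167 / (1 − (1+0.0064167)^−84) = $694.67.
Plan B: at 6.45% the monthly rate is 0.0053750, so the payment is 45,000 × 0.0053750 / (1 − 1.0053750^−84) = $667.14.
Monthly savings = $694.67 − $667.14 = $27.53.
Break-even = $200.00 / $27.53 = 7.26 → 8 months.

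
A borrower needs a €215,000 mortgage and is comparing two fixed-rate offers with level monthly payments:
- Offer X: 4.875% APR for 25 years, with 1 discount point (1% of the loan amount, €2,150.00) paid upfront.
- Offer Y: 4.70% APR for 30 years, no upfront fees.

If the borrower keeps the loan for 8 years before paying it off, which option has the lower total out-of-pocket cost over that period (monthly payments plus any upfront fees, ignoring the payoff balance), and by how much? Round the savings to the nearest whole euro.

Offer Y by €14,264

Offer X: at 4.875% the monthly rate is 0.0040625, so the payment is 215,000 × 0.0040625 / (1 − 1.0040625^−300) = €1,241.26.
Offer Y: at 4.70% the monthly rate is 0.0039167, so the payment is 215,000 × 0.0039167 / (1 − 1.0039167^−360) = €1,115.07.
Over 96 months: Offer X costs 96 × €1,241.26 + €2,150.00 = €121,310.96; Offer Y costs 96 × €1,115.07 = €107,046.72.
Offer Y is cheaper by €121,310.96 − €107,046.72 = €14,264.24.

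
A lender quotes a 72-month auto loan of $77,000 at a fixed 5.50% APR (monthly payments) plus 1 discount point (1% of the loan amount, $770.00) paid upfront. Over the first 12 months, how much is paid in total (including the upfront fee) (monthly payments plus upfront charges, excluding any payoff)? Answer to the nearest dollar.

$15,866

Monthly rate = 5.5%/12 = 0.0045833; payment = 77,000 × 0.0045833 / (1 − (1+0.0045833)^−72) = $1,258.02.
Total outlay = 12 × $1,258.02 + $770.00 = $15,866.24.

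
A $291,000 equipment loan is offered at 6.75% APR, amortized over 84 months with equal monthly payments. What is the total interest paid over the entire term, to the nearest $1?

$74,945

Monthly rate = 6.75%/12 = 0.0056250; payment = 291,000 × 0.0056250 / (1 − (1+0.0056250)^−84) = $4,356.49.
Total paid = 84 × $4,356.49 = $365,945.16; interest = $365,945.16 − $291,000 = $74,945.16.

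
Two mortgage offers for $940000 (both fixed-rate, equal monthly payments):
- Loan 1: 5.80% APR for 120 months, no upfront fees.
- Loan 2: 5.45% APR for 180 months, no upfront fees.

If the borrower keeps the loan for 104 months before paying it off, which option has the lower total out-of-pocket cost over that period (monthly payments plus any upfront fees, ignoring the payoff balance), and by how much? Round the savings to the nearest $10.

Loan 1: at 5.80% the monthly rate is 0.0048333, so the payment is 940,000 × 0.0048333 / (1 − 1.0048333^−120) = $10,341.77.
Loan 2: monthly rate = 5.45%/12 = 0.0045417; payment = 940,000 × 0.0045417 / (1 − (1+0.0045417)^−180) = $7,655.67.
Over 104 months: Loan 1 costs 104 × $10,341.77 = $1,075,544.08; Loan 2 costs 104 × $7,655.67 = $796,189.68.
Loan 2 is cheaper by $1,075,544.08 − $796,189.68 = $279,354.40.

Loan 2 by $279,350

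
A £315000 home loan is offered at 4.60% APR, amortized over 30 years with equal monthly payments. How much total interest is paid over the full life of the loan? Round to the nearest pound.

£266,339

Monthly rate = 4.6%/12 = 0.0038333; payment = 315,000 × 0.0038333 / (1 − (1+0.0038333)^−360) = £1,614.83.
Total paid = 360 × £1,614.83 = £581,338.80; interest = £581,338.80 − £315,000 = £266,338.80.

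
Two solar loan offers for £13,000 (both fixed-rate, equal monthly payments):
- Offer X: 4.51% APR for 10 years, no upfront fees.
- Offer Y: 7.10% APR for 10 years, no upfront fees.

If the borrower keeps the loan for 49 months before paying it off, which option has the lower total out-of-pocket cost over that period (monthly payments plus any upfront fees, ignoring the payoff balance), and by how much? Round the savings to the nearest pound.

Offer X: monthly rate = 4.51%/12 = 0.0037583; payment = 13,000 × 0.0037583 / (1 − (1+0.0037583)^−120) = £134.79.
Offer Y: monthly rate = 7.1%/12 = 0.0059167; payment = 13,000 × 0.0059167 / (1 − (1+0.0059167)^−120) = £151.61.
Over 49 months: Offer X costs 49 × £134.79 = £6,604.71; Offer Y costs 49 × £151.61 = £7,428.89.
Offer X is cheaper by £7,428.89 − £6,604.71 = £824.18.

Offer X by £824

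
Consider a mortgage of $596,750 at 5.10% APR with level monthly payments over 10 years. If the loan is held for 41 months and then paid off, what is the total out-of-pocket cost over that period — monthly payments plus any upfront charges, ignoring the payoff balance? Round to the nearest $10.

At 5.10% the monthly rate is 0.0042500, so the payment is 596,750 × 0.0042500 / (1 − 1.0042500^−120) = $6,358.67.
Total outlay = 41 × $6,358.67 = $260,705.47.

$260,710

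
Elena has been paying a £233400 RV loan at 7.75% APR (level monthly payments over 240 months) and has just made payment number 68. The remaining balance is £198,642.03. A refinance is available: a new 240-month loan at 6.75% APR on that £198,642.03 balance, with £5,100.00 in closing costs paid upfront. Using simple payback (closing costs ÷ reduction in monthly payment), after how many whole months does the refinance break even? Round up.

Current payment = 233,400 × 7.75%/12 / (1 − (1+0.0064583)^−240) = £1,916.09.
Refinanced payment = 198,642.03 × 0.0056250 / (1 − (1+0.0056250)^−240) = £1,510.40.
Monthly savings = £1,916.09 − £1,510.40 = £405.69.
Break-even = £5,100.00 / £405.69 = 12.57 → 13 months.

13 months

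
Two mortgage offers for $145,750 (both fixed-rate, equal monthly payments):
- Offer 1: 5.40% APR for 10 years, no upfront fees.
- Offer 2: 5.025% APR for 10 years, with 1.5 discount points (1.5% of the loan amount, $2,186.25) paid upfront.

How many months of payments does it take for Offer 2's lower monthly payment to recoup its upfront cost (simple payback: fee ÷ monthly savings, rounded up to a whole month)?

Offer 1: monthly rate = 5.4%/12 = 0.0045000; payment = 145,750 × 0.0045000 / (1 − (1+0.0045000)^−120) = $1,574.56.
Offer 2: at 5.025% the monthly rate is 0.0041875, so the payment is 145,750 × 0.0041875 / (1 − 1.0041875^−120) = $1,547.69.
Monthly savings = $1,574.56 − $1,547.69 = $26.87.
Break-even = $2,186.25 / $26.87 = 81.36 → 82 months.

82 months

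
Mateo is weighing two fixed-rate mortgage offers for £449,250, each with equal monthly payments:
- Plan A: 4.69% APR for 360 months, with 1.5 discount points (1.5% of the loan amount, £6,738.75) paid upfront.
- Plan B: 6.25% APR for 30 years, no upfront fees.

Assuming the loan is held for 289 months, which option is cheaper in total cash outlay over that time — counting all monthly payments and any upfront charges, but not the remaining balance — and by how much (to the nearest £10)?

Plan A by £120,080

Plan A: monthly rate = 4.69%/12 = 0.0039083; payment = 449,250 × 0.0039083 / (1 − (1+0.0039083)^−360) = £2,327.28.
Plan B: monthly rate = 6.25%/12 = 0.0052083; payment = 449,250 × 0.0052083 / (1 − (1+0.0052083)^−360) = £2,766.11.
Over 289 months: Plan A costs 289 × £2,327.28 + £6,738.75 = £679,322.67; Plan B costs 289 × £2,766.11 = £799,405.79.
Plan A is cheaper by £799,405.79 − £679,322.67 = £120,083.12.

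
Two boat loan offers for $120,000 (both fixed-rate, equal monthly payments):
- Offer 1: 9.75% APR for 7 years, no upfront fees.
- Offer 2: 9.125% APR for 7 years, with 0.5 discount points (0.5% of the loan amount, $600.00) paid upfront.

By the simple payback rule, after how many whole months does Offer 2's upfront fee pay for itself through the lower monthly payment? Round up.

16 months

Offer 1: monthly rate = 9.75%/12 = 0.0081250; payment = 120,000 × 0.0081250 / (1 − (1+0.0081250)^−84) = $1,976.68.
Offer 2: monthly rate = 9.125%/12 = 0.0076042; payment = 120,000 × 0.0076042 / (1 − (1+0.0076042)^−84) = $1,938.31.
Monthly savings = $1,976.68 − $1,938.31 = $38.37.
Break-even = $600.00 / $38.37 = 15.64 → 16 months.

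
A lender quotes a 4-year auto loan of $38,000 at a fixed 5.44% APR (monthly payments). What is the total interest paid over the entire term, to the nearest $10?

$4,370

At 5.44% the monthly rate is 0.0045333, so the payment is 38,000 × 0.0045333 / (1 − 1.0045333^−48) = $882.71.
Total paid = 48 × $882.71 = $42,370.08; interest = $42,370.08 − $38,000 = $4,370.08.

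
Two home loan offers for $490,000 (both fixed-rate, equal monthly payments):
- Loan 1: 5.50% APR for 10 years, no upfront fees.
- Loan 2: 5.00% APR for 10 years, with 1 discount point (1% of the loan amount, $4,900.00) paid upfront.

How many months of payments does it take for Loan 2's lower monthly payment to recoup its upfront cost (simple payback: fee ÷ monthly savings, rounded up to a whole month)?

Loan 1: monthly rate = 5.5%/12 = 0.0045833; payment = 490,000 × 0.0045833 / (1 − (1+0.0045833)^−120) = $5,317.79.
Loan 2: at 5.00% the monthly rate is 0.0041667, so the payment is 490,000 × 0.0041667 / (1 − 1.0041667^−120) = $5,197.21.
Monthly savings = $5,317.79 − $5,197.21 = $120.58.
Break-even = $4,900.00 / $120.58 = 40.64 → 41 months.

41 months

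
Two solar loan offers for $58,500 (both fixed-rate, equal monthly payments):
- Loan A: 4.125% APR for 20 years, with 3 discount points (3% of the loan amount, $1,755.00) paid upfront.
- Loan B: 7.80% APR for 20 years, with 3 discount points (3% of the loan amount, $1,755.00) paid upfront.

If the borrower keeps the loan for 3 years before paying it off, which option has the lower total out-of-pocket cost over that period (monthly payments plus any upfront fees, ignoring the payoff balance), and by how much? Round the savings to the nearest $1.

Loan A by $4,453

Loan A: monthly rate = 4.125%/12 = 0.0034375; payment = 58,500 × 0.0034375 / (1 − (1+0.0034375)^−240) = $358.36.
Loan B: at 7.80% the monthly rate is 0.0065000, so the payment is 58,500 × 0.0065000 / (1 − 1.0065000^−240) = $482.06.
Over 36 months: Loan A costs 36 × $358.36 + $1,755.00 = $14,655.96; Loan B costs 36 × $482.06 + $1,755.00 = $19,109.16.
Loan A is cheaper by $19,109.16 − $14,655.96 = $4,453.20.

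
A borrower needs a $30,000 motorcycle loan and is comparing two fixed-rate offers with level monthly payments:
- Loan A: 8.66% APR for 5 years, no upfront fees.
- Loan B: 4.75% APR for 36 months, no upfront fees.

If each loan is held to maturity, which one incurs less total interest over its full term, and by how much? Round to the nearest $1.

Loan B by $4,821

Loan A: at 8.66% the monthly rate is 0.0072167, so the payment is 30,000 × 0.0072167 / (1 − 1.0072167^−60) = $617.81.
Total interest on Loan A = 60 × $617.81 − $30,000 = $7,068.60.
Loan B: at 4.75% the monthly rate is 0.0039583, so the payment is 30,000 × 0.0039583 / (1 − 1.0039583^−36) = $895.76.
Total interest on Loan B = 36 × $895.76 − $30,000 = $2,247.36.
Loan B is lower by $4,821.24.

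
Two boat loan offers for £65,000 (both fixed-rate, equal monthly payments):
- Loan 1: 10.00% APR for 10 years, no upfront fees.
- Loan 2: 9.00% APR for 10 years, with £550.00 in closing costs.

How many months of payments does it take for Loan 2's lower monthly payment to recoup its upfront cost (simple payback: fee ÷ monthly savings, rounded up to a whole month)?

16 months

Loan 1: monthly rate = 10%/12 = 0.0083333; payment = 65,000 × 0.0083333 / (1 − (1+0.0083333)^−120) = £858.98.
Loan 2: monthly rate = 9%/12 = 0.0075000; payment = 65,000 × 0.0075000 / (1 − (1+0.0075000)^−120) = £823.39.
Monthly savings = £858.98 − £823.39 = £35.59.
Break-even = £550.00 / £35.59 = 15.45 → 16 months.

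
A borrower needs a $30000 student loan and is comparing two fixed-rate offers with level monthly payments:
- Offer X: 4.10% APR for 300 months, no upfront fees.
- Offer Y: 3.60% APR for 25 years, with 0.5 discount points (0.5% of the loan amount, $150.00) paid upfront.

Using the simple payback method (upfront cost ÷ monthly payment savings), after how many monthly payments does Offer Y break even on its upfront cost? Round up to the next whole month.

Offer X: monthly rate = 4.1%/12 = 0.0034167; payment = 30,000 × 0.0034167 / (1 − (1+0.0034167)^−300) = $160.01.
Offer Y: monthly rate = 3.6%/12 = 0.0030000; payment = 30,000 × 0.0030000 / (1 − (1+0.0030000)^−300) = $151.80.
Monthly savings = $160.01 − $151.80 = $8.21.
Break-even = $150.00 / $8.21 = 18.27 → 19 months.

19 months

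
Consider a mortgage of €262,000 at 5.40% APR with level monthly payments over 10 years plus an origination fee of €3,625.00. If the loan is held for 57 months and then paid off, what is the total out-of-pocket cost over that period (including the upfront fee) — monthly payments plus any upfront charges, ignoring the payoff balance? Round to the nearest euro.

At 5.40% the monthly rate is 0.0045000, so the payment is 262,000 × 0.0045000 / (1 − 1.0045000^−120) = €2,830.42.
Total outlay = 57 × €2,830.42 + €3,625.00 = €164,958.94.

€164,959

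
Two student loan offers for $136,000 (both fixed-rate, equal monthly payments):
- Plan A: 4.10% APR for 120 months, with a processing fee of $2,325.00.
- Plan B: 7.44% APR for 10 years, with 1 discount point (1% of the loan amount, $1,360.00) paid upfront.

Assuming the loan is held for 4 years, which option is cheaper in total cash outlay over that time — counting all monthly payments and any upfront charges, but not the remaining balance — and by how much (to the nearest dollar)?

Plan A by $9,916

Plan A: monthly rate = 4.1%/12 = 0.0034167; payment = 136,000 × 0.0034167 / (1 − (1+0.0034167)^−120) = $1,383.41.
Plan B: monthly rate = 7.44%/12 = 0.0062000; payment = 136,000 × 0.0062000 / (1 − (1+0.0062000)^−120) = $1,610.09.
Over 48 months: Plan A costs 48 × $1,383.41 + $2,325.00 = $68,728.68; Plan B costs 48 × $1,610.09 + $1,360.00 = $78,644.32.
Plan A is cheaper by $78,644.32 − $68,728.68 = $9,915.64.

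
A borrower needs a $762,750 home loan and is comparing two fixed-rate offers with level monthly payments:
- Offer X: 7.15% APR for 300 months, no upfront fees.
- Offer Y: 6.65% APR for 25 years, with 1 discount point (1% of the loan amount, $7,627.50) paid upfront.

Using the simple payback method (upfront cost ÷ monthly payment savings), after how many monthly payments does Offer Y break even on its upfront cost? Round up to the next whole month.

32 months

Offer X: at 7.15% the monthly rate is 0.0059583, so the payment is 762,750 × 0.0059583 / (1 − 1.0059583^−300) = $5,464.16.
Offer Y: monthly rate = 6.65%/12 = 0.0055417; payment = 762,750 × 0.0055417 / (1 − (1+0.0055417)^−300) = $5,221.86.
Monthly savings = $5,464.16 − $5,221.86 = $242.30.
Break-even = $7,627.50 / $242.30 = 31.48 → 32 months.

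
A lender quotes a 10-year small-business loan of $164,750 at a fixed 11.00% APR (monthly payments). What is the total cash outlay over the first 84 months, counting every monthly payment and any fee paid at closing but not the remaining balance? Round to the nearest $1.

Monthly rate = 11%/12 = 0.0091667; payment = 164,750 × 0.0091667 / (1 − (1+0.0091667)^−120) = $2,269.43.
Total outlay = 84 × $2,269.43 = $190,632.12.

$190,632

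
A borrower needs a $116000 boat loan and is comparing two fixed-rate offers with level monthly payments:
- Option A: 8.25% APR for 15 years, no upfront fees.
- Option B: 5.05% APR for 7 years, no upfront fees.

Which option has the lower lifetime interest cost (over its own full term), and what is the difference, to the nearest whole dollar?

Option B by $64,615

Option A: monthly rate = 8.25%/12 = 0.0068750; payment = 116,000 × 0.0068750 / (1 − (1+0.0068750)^−180) = $1,125.36.
Total interest on Option A = 180 × $1,125.36 − $116,000 = $86,564.80.
Option B: monthly rate = 5.05%/12 = 0.0042083; payment = 116,000 × 0.0042083 / (1 − (1+0.0042083)^−84) = $1,642.26.
Total interest on Option B = 84 × $1,642.26 − $116,000 = $21,949.84.
Option B is lower by $64,614.96.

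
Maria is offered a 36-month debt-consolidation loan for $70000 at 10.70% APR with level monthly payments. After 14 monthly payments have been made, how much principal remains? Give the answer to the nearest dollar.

With monthly rate i = 10.7%/12 = 0.0089167, the balance after k of n payments is P · [(1+i)^n − (1+i)^k] / [(1+i)^n − 1].
(1+0.0089167)^36 = 1.37654581 and (1+0.0089167)^14 = 1.13233296, so the balance is 70,000 × (1.37654581 − 1.13233296) / (1.37654581 − 1) = $45,399.26.

$45,399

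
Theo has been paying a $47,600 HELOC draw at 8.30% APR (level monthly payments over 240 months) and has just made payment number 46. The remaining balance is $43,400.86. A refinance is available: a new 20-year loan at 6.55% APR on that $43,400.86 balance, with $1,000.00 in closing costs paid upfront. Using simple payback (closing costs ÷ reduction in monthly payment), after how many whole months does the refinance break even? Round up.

Current payment = 47,600 × 8.3%/12 / (1 − (1+0.0069167)^−240) = $407.08.
Refinanced payment = 43,400.86 × 0.0054583 / (1 − (1+0.0054583)^−240) = $324.86.
Monthly savings = $407.08 − $324.86 = $82.22.
Break-even = $1,000.00 / $82.22 = 12.16 → 13 months.

13 months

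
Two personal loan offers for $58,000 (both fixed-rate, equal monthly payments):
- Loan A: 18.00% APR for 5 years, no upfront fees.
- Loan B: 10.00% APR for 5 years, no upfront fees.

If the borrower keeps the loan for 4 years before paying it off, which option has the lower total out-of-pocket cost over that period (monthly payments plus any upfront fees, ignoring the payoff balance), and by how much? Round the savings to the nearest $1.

Loan A: monthly rate = 18%/12 = 0.0150000; payment = 58,000 × 0.0150000 / (1 − (1+0.0150000)^−60) = $1,472.82.
Loan B: monthly rate = 10%/12 = 0.0083333; payment = 58,000 × 0.0083333 / (1 − (1+0.0083333)^−60) = $1,232.33.
Over 48 months: Loan A costs 48 × $1,472.82 = $70,695.36; Loan B costs 48 × $1,232.33 = $59,151.84.
Loan B is cheaper by $70,695.36 − $59,151.84 = $11,543.52.

Loan B by $11,544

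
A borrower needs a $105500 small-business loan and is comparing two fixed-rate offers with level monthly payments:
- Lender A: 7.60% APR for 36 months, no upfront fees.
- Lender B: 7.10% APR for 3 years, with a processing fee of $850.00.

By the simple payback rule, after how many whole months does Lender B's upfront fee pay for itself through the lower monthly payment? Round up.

36 months

Lender A: at 7.60% the monthly rate is 0.0063333, so the payment is 105,500 × 0.0063333 / (1 − 1.0063333^−36) = $3,286.55.
Lender B: monthly rate = 7.1%/12 = 0.0059167; payment = 105,500 × 0.0059167 / (1 − (1+0.0059167)^−36) = $3,262.36.
Monthly savings = $3,286.55 − $3,262.36 = $24.19.
Break-even = $850.00 / $24.19 = 35.14 → 36 months.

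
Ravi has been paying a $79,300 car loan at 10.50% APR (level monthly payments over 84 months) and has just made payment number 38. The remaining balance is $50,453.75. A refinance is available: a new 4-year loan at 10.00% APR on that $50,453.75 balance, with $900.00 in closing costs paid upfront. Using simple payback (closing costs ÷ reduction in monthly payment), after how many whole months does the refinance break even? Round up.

16 months

Current payment = 79,300 × 10.5%/12 / (1 − (1+0.0087500)^−84) = $1,337.05.
Refinanced payment = 50,453.75 × 0.0083333 / (1 − (1+0.0083333)^−48) = $1,279.64.
Monthly savings = $1,337.05 − $1,279.64 = $57.41.
Break-even = $900.00 / $57.41 = 15.68 → 16 months.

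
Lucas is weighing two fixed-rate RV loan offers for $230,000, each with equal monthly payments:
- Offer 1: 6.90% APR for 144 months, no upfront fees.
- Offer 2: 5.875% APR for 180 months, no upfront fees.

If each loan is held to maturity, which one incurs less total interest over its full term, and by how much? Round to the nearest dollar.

Offer 1: at 6.90% the monthly rate is 0.0057500, so the payment is 230,000 × 0.0057500 / (1 − 1.0057500^−144) = $2,353.03.
Total interest on Offer 1 = 144 × $2,353.03 − $230,000 = $108,836.32.
Offer 2: at 5.875% the monthly rate is 0.0048958, so the payment is 230,000 × 0.0048958 / (1 − 1.0048958^−180) = $1,925.37.
Total interest on Offer 2 = 180 × $1,925.37 − $230,000 = $116,566.60.
Offer 1 is lower by $7,730.28.

Offer 1 by $7,730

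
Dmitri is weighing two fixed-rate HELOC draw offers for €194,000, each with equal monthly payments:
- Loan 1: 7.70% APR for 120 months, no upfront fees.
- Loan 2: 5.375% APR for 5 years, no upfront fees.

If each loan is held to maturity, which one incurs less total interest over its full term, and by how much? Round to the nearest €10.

Loan 2 by €57,110

Loan 1: monthly rate = 7.7%/12 = 0.0064167; payment = 194,000 × 0.0064167 / (1 − (1+0.0064167)^−120) = €2,323.12.
Total interest on Loan 1 = 120 × €2,323.12 − €194,000 = €84,774.40.
Loan 2: at 5.375% the monthly rate is 0.0044792, so the payment is 194,000 × 0.0044792 / (1 − 1.0044792^−60) = €3,694.44.
Total interest on Loan 2 = 60 × €3,694.44 − €194,000 = €27,666.40.
Loan 2 is lower by €57,108.00.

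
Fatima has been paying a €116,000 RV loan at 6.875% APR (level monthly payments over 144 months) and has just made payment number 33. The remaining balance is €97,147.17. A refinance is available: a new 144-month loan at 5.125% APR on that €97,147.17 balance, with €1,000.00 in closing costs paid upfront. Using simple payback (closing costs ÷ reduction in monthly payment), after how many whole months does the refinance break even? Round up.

Current payment = 116,000 × 6.875%/12 / (1 − (1+0.0057292)^−144) = €1,185.21.
Refinanced payment = 97,147.17 × 0.0042708 / (1 − (1+0.0042708)^−144) = €904.61.
Monthly savings = €1,185.21 − €904.61 = €280.60.
Break-even = €1,000.00 / €280.60 = 3.56 → 4 months.

4 months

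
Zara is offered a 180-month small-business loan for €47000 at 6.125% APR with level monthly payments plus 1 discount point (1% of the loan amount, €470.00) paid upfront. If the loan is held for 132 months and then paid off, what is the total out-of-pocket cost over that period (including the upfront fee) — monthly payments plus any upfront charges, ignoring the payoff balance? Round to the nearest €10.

Monthly rate = 6.125%/12 = 0.0051042; payment = 47,000 × 0.0051042 / (1 − (1+0.0051042)^−180) = €399.79.
Total outlay = 132 × €399.79 + €470.00 = €53,242.28.

€53,240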